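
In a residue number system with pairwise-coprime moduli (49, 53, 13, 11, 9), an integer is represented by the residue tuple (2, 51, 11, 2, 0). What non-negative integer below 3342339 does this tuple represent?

The moduli are pairwise coprime; N = 49·53·13·11·9 = 3342339.
N/49 = 68211; 68211 ≡ 3 (mod 49); 3·33 ≡ 1, so inverse 33.
N/53 = 63063; 63063 ≡ 46 (mod 53); 46·15 ≡ 1, so inverse 15.
N/13 = 257103; 257103 ≡ 2 (mod 13); 2·7 ≡ 1, so inverse 7.
N/11 = 303849; 303849 ≡ 7 (mod 11); 7·8 ≡ 1, so inverse 8.
N/9 = 371371; 371371 ≡ 4 (mod 9); 4·7 ≡ 1, so inverse 7.
x ≡ 2·68211·33 + 51·63063·15 + 11·257103·7 + 2·303849·8 + 0·371371·7 = 77403636.
77403636 mod 3342339 = 529839.

529839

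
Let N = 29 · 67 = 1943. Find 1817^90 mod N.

Mod 29: 1817 ≡ 19; by Fermat, exponent reduces to 90 mod 28 = 6; 19^6 ≡ 22 (mod 29).
Mod 67: 1817 ≡ 8; by Fermat, exponent reduces to 90 mod 66 = 24; 8^24 ≡ 64 (mod 67).
Combine by CRT: x ≡ 22 (mod 29), x ≡ 64 (mod 67) ⇒ x ≡ 399 (mod 1943).

399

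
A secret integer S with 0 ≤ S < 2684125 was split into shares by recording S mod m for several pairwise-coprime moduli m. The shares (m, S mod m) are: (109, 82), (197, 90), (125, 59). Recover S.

The moduli are pairwise coprime; N = 109·197·125 = 2684125.
N/109 = 24625; 24625 ≡ 100 (mod 109); 100·12 ≡ 1, so inverse 12.
N/197 = 13625; 13625 ≡ 32 (mod 197); 32·117 ≡ 1, so inverse 117.
N/125 = 21473; 21473 ≡ 98 (mod 125); 98·37 ≡ 1, so inverse 37.
S ≡ 82·24625·12 + 90·13625·117 + 59·21473·37 = 214577809.
214577809 mod 2684125 = 2531934.

2531934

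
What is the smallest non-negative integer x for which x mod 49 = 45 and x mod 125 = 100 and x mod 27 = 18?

46350

Combine the congruences pairwise.
From x ≡ 45 (mod 49) write x = 45 + 49t. Substituting into x ≡ 100 (mod 125) gives 49t ≡ 55 (mod 125), and since 49⁻¹ ≡ 74 (mod 125), t ≡ 70. Hence x ≡ 45 + 49·70 = 3475 (mod 6125).
From x ≡ 3475 (mod 6125) write x = 3475 + 6125t. Substituting into x ≡ 18 (mod 27) gives 6125t ≡ 26 (mod 27), and since 23⁻¹ ≡ 20 (mod 27), t ≡ 7. Hence x ≡ 3475 + 6125·7 = 46350 (mod 165375).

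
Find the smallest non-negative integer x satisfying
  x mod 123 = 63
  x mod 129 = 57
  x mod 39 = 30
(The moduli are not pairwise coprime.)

gcd(123, 129) = 3 and 3 | (57 − 63), so the pair is consistent; merging gives x ≡ 186 (mod 5289), where 5289 = lcm(123, 129).
gcd(5289, 39) = 3 and 3 | (30 − 186), so the pair is consistent; merging gives x ≡ 186 (mod 68757), where 68757 = lcm(5289, 39).
The solution is unique modulo lcm(123, 129, 39) = 68757.

186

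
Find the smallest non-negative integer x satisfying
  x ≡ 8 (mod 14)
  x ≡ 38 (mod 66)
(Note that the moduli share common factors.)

302

gcd(14, 66) = 2 and 2 | (38 − 8), so the pair is consistent; merging gives x ≡ 302 (mod 462), where 462 = lcm(14, 66).
The solution is unique modulo lcm(14, 66) = 462.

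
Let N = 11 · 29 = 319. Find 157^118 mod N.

Mod 11: 157 ≡ 3; by Fermat, exponent reduces to 118 mod 10 = 8; 3^8 ≡ 5 (mod 11).
Mod 29: 157 ≡ 12; by Fermat, exponent reduces to 118 mod 28 = 6; 12^6 ≡ 28 (mod 29).
Combine by CRT: x ≡ 5 (mod 11), x ≡ 28 (mod 29) ⇒ x ≡ 115 (mod 319).

115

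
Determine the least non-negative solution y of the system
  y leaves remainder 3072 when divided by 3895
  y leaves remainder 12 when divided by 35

10862

Combine the congruences pairwise.
gcd(3895, 35) = 5 and 5 | (12 − 3072), so the pair is consistent; merging gives y ≡ 10862 (mod 27265), where 27265 = lcm(3895, 35).
The solution is unique modulo lcm(3895, 35) = 27265.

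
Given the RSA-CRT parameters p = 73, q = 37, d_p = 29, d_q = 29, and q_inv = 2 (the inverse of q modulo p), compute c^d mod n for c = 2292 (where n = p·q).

161

m₁ = c^(d_p) mod p: c ≡ 29 (mod 73), and 29^29 mod 73 = 15.
m₂ = c^(d_q) mod q: c ≡ 35 (mod 37), and 35^29 mod 37 = 13.
h = q_inv·(m₁ − m₂) mod p = 2·(15 − 13) mod 73 = 4.
m = m₂ + h·q = 13 + 4·37 = 161.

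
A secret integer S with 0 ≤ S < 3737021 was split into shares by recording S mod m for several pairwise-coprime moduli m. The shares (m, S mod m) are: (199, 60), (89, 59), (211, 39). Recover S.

1165603

The moduli are pairwise coprime; N = 199·89·211 = 3737021.
N/199 = 18779; 18779 ≡ 73 (mod 199); 73·30 ≡ 1, so inverse 30.
N/89 = 41989; 41989 ≡ 70 (mod 89); 70·14 ≡ 1, so inverse 14.
N/211 = 17711; 17711 ≡ 198 (mod 211); 198·146 ≡ 1, so inverse 146.
S ≡ 60·18779·30 + 59·41989·14 + 39·17711·146 = 169331548.
169331548 mod 3737021 = 1165603.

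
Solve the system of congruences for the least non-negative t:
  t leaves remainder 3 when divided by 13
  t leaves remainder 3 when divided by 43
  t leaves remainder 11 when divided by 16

4475

The moduli are pairwise coprime; N = 13·43·16 = 8944.
N/13 = 688; 688 ≡ 12 (mod 13); 12·12 ≡ 1, so inverse 12.
N/43 = 208; 208 ≡ 36 (mod 43); 36·6 ≡ 1, so inverse 6.
N/16 = 559; 559 ≡ 15 (mod 16); 15·15 ≡ 1, so inverse 15.
t ≡ 3·688·12 + 3·208·6 + 11·559·15 = 120747.
120747 mod 8944 = 4475.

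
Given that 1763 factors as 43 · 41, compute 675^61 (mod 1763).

760

Mod 43: 675 ≡ 30; by Fermat, exponent reduces to 61 mod 42 = 19; 30^19 ≡ 29 (mod 43).
Mod 41: 675 ≡ 19; by Fermat, exponent reduces to 61 mod 40 = 21; 19^21 ≡ 22 (mod 41).
Combine by CRT: x ≡ 29 (mod 43), x ≡ 22 (mod 41) ⇒ x ≡ 760 (mod 1763).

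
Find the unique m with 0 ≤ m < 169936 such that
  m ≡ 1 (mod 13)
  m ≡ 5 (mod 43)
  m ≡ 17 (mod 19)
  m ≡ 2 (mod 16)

The moduli are pairwise coprime; N = 13·43·19·16 = 169936.
N/13 = 13072; 13072 ≡ 7 (mod 13); 7·2 ≡ 1, so inverse 2.
N/43 = 3952; 3952 ≡ 39 (mod 43); 39·32 ≡ 1, so inverse 32.
N/19 = 8944; 8944 ≡ 14 (mod 19); 14·15 ≡ 1, so inverse 15.
N/16 = 10621; 10621 ≡ 13 (mod 16); 13·5 ≡ 1, so inverse 5.
m ≡ 1·13072·2 + 5·3952·32 + 17·8944·15 + 2·10621·5 = 3045394.
3045394 mod 169936 = 156482.

156482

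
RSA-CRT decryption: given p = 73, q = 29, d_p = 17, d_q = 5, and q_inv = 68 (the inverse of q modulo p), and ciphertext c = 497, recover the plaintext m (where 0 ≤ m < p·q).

m₁ = c^(d_p) mod p: c ≡ 59 (mod 73), and 59^17 mod 73 = 45.
m₂ = c^(d_q) mod q: c ≡ 4 (mod 29), and 4^5 mod 29 = 9.
h = q_inv·(m₁ − m₂) mod p = 68·(45 − 9) mod 73 = 39.
m = m₂ + h·q = 9 + 39·29 = 1140.

1140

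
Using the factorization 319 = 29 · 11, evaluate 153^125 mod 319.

Mod 29: 153 ≡ 8; by Fermat, exponent reduces to 125 mod 28 = 13; 8^13 ≡ 18 (mod 29).
Mod 11: 153 ≡ 10; by Fermat, exponent reduces to 125 mod 10 = 5; 10^5 ≡ 10 (mod 11).
Combine by CRT: x ≡ 18 (mod 29), x ≡ 10 (mod 11) ⇒ x ≡ 76 (mod 319).

76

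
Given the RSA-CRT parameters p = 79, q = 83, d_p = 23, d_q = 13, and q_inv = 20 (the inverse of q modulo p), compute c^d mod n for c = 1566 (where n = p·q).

4172

m₁ = c^(d_p) mod p: c ≡ 65 (mod 79), and 65^23 mod 79 = 64.
m₂ = c^(d_q) mod q: c ≡ 72 (mod 83), and 72^13 mod 83 = 22.
h = q_inv·(m₁ − m₂) mod p = 20·(64 − 22) mod 79 = 50.
m = m₂ + h·q = 22 + 50·83 = 4172.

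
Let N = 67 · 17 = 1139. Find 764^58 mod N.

953

Mod 67: 764 ≡ 27; 27^58 ≡ 15 (mod 67).
Mod 17: 764 ≡ 16; by Fermat, exponent reduces to 58 mod 16 = 10; 16^10 ≡ 1 (mod 17).
Combine by CRT: x ≡ 15 (mod 67), x ≡ 1 (mod 17) ⇒ x ≡ 953 (mod 1139).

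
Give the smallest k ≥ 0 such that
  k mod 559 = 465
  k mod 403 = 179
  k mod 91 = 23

gcd(559, 403) = 13 and 13 | (179 − 465), so the pair is consistent; merging gives k ≡ 13881 (mod 17329), where 17329 = lcm(559, 403).
gcd(17329, 91) = 13 and 13 | (23 − 13881), so the pair is consistent; merging gives k ≡ 83197 (mod 121303), where 121303 = lcm(17329, 91).
The solution is unique modulo lcm(559, 403, 91) = 121303.

83197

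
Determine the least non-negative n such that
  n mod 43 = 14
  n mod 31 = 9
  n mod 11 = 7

The moduli are pairwise coprime; M = 43·31·11 = 14663.
M/43 = 341; 341 ≡ 40 (mod 43); 40·14 ≡ 1, so inverse 14.
M/31 = 473; 473 ≡ 8 (mod 31); 8·4 ≡ 1, so inverse 4.
M/11 = 1333; 1333 ≡ 2 (mod 11); 2·6 ≡ 1, so inverse 6.
n ≡ 14·341·14 + 9·473·4 + 7·1333·6 = 139850.
139850 mod 14663 = 7883.

7883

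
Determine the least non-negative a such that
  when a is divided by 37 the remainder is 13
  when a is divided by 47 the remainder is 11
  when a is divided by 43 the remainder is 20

51147

The moduli are pairwise coprime; N = 37·47·43 = 74777.
N/37 = 2021; 2021 ≡ 23 (mod 37); 23·29 ≡ 1, so inverse 29.
N/47 = 1591; 1591 ≡ 40 (mod 47); 40·20 ≡ 1, so inverse 20.
N/43 = 1739; 1739 ≡ 19 (mod 43); 19·34 ≡ 1, so inverse 34.
a ≡ 13·2021·29 + 11·1591·20 + 20·1739·34 = 2294457.
2294457 mod 74777 = 51147.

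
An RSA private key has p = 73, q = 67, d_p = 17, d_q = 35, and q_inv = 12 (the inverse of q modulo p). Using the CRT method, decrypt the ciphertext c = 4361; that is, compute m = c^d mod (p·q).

1510

m₁ = c^(d_p) mod p: c ≡ 54 (mod 73), and 54^17 mod 73 = 50.
m₂ = c^(d_q) mod q: c ≡ 6 (mod 67), and 6^35 mod 67 = 36.
h = q_inv·(m₁ − m₂) mod p = 12·(50 − 36) mod 73 = 22.
m = m₂ + h·q = 36 + 22·67 = 1510.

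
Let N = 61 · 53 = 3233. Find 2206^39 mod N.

Mod 61: 2206 ≡ 10; 10^39 ≡ 23 (mod 61).
Mod 53: 2206 ≡ 33; 33^39 ≡ 30 (mod 53).
Combine by CRT: x ≡ 23 (mod 61), x ≡ 30 (mod 53) ⇒ x ≡ 2097 (mod 3233).

2097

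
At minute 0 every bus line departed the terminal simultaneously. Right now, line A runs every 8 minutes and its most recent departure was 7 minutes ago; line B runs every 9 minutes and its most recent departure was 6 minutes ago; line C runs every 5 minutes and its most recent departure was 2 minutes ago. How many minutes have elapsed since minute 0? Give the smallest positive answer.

87

The moduli are pairwise coprime; N = 8·9·5 = 360.
N/8 = 45; 45 ≡ 5 (mod 8); 5·5 ≡ 1, so inverse 5.
N/9 = 40; 40 ≡ 4 (mod 9); 4·7 ≡ 1, so inverse 7.
N/5 = 72; 72 ≡ 2 (mod 5); 2·3 ≡ 1, so inverse 3.
t ≡ 7·45·5 + 6·40·7 + 2·72·3 = 3687.
3687 mod 360 = 87.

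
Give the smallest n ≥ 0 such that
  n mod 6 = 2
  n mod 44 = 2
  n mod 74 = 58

1982

gcd(6, 44) = 2 and 2 | (2 − 2), so the pair is consistent; merging gives n ≡ 2 (mod 132), where 132 = lcm(6, 44).
gcd(132, 74) = 2 and 2 | (58 − 2), so the pair is consistent; merging gives n ≡ 1982 (mod 4884), where 4884 = lcm(132, 74).
The solution is unique modulo lcm(6, 44, 74) = 4884.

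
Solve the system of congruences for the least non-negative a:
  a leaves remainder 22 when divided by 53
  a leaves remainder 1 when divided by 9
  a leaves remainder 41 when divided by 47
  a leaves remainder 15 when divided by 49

214831

From a ≡ 22 (mod 53) write a = 22 + 53t. Substituting into a ≡ 1 (mod 9) gives 53t ≡ 6 (mod 9), and since 8⁻¹ ≡ 8 (mod 9), t ≡ 3. Hence a ≡ 22 + 53·3 = 181 (mod 477).
From a ≡ 181 (mod 477) write a = 181 + 477t. Substituting into a ≡ 41 (mod 47) gives 477t ≡ 1 (mod 47), and since 7⁻¹ ≡ 27 (mod 47), t ≡ 27. Hence a ≡ 181 + 477·27 = 13060 (mod 22419).
From a ≡ 13060 (mod 22419) write a = 13060 + 22419t. Substituting into a ≡ 15 (mod 49) gives 22419t ≡ 38 (mod 49), and since 26⁻¹ ≡ 17 (mod 49), t ≡ 9. Hence a ≡ 13060 + 22419·9 = 214831 (mod 1098531).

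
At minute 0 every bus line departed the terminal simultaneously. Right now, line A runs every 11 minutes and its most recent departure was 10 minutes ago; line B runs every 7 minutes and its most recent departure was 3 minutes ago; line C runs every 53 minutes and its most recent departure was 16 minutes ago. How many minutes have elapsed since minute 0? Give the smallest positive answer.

3090

The moduli are pairwise coprime; N = 11·7·53 = 4081.
N/11 = 371; 371 ≡ 8 (mod 11); 8·7 ≡ 1, so inverse 7.
N/7 = 583; 583 ≡ 2 (mod 7); 2·4 ≡ 1, so inverse 4.
N/53 = 77; 77 ≡ 24 (mod 53); 24·42 ≡ 1, so inverse 42.
t ≡ 10·371·7 + 3·583·4 + 16·77·42 = 84710.
84710 mod 4081 = 3090.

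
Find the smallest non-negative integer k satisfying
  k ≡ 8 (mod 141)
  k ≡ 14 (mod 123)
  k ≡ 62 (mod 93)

Combine the congruences pairwise.
gcd(141, 123) = 3 and 3 | (14 − 8), so the pair is consistent; merging gives k ≡ 1982 (mod 5781), where 5781 = lcm(141, 123).
gcd(5781, 93) = 3 and 3 | (62 − 1982), so the pair is consistent; merging gives k ≡ 158069 (mod 179211), where 179211 = lcm(5781, 93).
The solution is unique modulo lcm(141, 123, 93) = 179211.

158069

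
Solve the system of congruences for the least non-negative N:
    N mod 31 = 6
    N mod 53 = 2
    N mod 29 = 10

The moduli are pairwise coprime; M = 31·53·29 = 47647.
M/31 = 1537; 1537 ≡ 18 (mod 31); 18·19 ≡ 1, so inverse 19.
M/53 = 899; 899 ≡ 51 (mod 53); 51·26 ≡ 1, so inverse 26.
M/29 = 1643; 1643 ≡ 19 (mod 29); 19·26 ≡ 1, so inverse 26.
N ≡ 6·1537·19 + 2·899·26 + 10·1643·26 = 649146.
649146 mod 47647 = 29735.

29735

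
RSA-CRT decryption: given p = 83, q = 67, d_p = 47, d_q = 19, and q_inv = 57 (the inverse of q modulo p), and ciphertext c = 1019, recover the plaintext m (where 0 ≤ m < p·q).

4310

m₁ = c^(d_p) mod p: c ≡ 23 (mod 83), and 23^47 mod 83 = 77.
m₂ = c^(d_q) mod q: c ≡ 14 (mod 67), and 14^19 mod 67 = 22.
h = q_inv·(m₁ − m₂) mod p = 57·(77 − 22) mod 83 = 64.
m = m₂ + h·q = 22 + 64·67 = 4310.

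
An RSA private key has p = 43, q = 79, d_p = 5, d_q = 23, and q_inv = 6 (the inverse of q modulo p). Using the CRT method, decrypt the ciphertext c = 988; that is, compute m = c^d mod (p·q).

2020

m₁ = c^(d_p) mod p: c ≡ 42 (mod 43), and 42^5 mod 43 = 42.
m₂ = c^(d_q) mod q: c ≡ 40 (mod 79), and 40^23 mod 79 = 45.
h = q_inv·(m₁ − m₂) mod p = 6·(42 − 45) mod 43 = 25.
m = m₂ + h·q = 45 + 25·79 = 2020.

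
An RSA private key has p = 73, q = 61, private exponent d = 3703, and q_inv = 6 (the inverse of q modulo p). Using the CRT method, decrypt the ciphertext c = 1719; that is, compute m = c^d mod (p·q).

3588

d_p = d mod (p−1) = 3703 mod 72 = 31; d_q = d mod (q−1) = 43.
m₁ = c^(d_p) mod p: c ≡ 40 (mod 73), and 40^31 mod 73 = 11.
m₂ = c^(d_q) mod q: c ≡ 11 (mod 61), and 11^43 mod 61 = 50.
h = q_inv·(m₁ − m₂) mod p = 6·(11 − 50) mod 73 = 58.
m = m₂ + h·q = 50 + 58·61 = 3588.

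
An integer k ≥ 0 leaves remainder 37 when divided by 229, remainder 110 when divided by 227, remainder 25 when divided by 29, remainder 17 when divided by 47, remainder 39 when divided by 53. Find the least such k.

2320399558

Combine the congruences pairwise.
From k ≡ 37 (mod 229) write k = 37 + 229t. Substituting into k ≡ 110 (mod 227) gives 229t ≡ 73 (mod 227), and since 2⁻¹ ≡ 114 (mod 227), t ≡ 150. Hence k ≡ 37 + 229·150 = 34387 (mod 51983).
From k ≡ 34387 (mod 51983) write k = 34387 + 51983t. Substituting into k ≡ 25 (mod 29) gives 51983t ≡ 3 (mod 29), and since 15⁻¹ ≡ 2 (mod 29), t ≡ 6. Hence k ≡ 34387 + 51983·6 = 346285 (mod 1507507).
From k ≡ 346285 (mod 1507507) write k = 346285 + 1507507t. Substituting into k ≡ 17 (mod 47) gives 1507507t ≡ 28 (mod 47), and since 29⁻¹ ≡ 13 (mod 47), t ≡ 35. Hence k ≡ 346285 + 1507507·35 = 53109030 (mod 70852829).
From k ≡ 53109030 (mod 70852829) write k = 53109030 + 70852829t. Substituting into k ≡ 39 (mod 53) gives 70852829t ≡ 30 (mod 53), and since 44⁻¹ ≡ 47 (mod 53), t ≡ 32. Hence k ≡ 53109030 + 70852829·32 = 2320399558 (mod 3755199937).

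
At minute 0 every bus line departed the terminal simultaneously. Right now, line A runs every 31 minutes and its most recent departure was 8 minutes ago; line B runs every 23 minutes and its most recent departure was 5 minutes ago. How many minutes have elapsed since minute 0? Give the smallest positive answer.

442

From t ≡ 8 (mod 31) write t = 8 + 31s. Substituting into t ≡ 5 (mod 23) gives 31s ≡ 20 (mod 23), and since 8⁻¹ ≡ 3 (mod 23), s ≡ 14. Hence t ≡ 8 + 31·14 = 442 (mod 713).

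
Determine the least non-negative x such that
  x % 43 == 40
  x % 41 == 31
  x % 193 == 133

From x ≡ 40 (mod 43) write x = 40 + 43t. Substituting into x ≡ 31 (mod 41) gives 43t ≡ 32 (mod 41), and since 2⁻¹ ≡ 21 (mod 41), t ≡ 16. Hence x ≡ 40 + 43·16 = 728 (mod 1763).
From x ≡ 728 (mod 1763) write x = 728 + 1763t. Substituting into x ≡ 133 (mod 193) gives 1763t ≡ 177 (mod 193), and since 26⁻¹ ≡ 52 (mod 193), t ≡ 133. Hence x ≡ 728 + 1763·133 = 235207 (mod 340259).

235207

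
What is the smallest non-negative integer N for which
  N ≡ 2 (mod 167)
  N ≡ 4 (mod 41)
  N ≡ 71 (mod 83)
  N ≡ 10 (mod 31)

From N ≡ 2 (mod 167) write N = 2 + 167t. Substituting into N ≡ 4 (mod 41) gives 167t ≡ 2 (mod 41), and since 3⁻¹ ≡ 14 (mod 41), t ≡ 28. Hence N ≡ 2 + 167·28 = 4678 (mod 6847).
From N ≡ 4678 (mod 6847) write N = 4678 + 6847t. Substituting into N ≡ 71 (mod 83) gives 6847t ≡ 41 (mod 83), and since 41⁻¹ ≡ 81 (mod 83), t ≡ 1. Hence N ≡ 4678 + 6847·1 = 11525 (mod 568301).
From N ≡ 11525 (mod 568301) write N = 11525 + 568301t. Substituting into N ≡ 10 (mod 31) gives 568301t ≡ 17 (mod 31), and since 9⁻¹ ≡ 7 (mod 31), t ≡ 26. Hence N ≡ 11525 + 568301·26 = 14787351 (mod 17617331).

14787351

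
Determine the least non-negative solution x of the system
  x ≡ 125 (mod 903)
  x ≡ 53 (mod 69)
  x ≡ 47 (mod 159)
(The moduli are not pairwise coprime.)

Combine the congruences pairwise.
gcd(903, 69) = 3 and 3 | (53 − 125), so the pair is consistent; merging gives x ≡ 10058 (mod 20769), where 20769 = lcm(903, 69).
gcd(20769, 159) = 3 and 3 | (47 − 10058), so the pair is consistent; merging gives x ≡ 778511 (mod 1100757), where 1100757 = lcm(20769, 159).
The solution is unique modulo lcm(903, 69, 159) = 1100757.

778511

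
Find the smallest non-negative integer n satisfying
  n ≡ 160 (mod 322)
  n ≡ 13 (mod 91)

gcd(322, 91) = 7 and 7 | (13 − 160), so the pair is consistent; merging gives n ≡ 3380 (mod 4186), where 4186 = lcm(322, 91).
The solution is unique modulo lcm(322, 91) = 4186.

3380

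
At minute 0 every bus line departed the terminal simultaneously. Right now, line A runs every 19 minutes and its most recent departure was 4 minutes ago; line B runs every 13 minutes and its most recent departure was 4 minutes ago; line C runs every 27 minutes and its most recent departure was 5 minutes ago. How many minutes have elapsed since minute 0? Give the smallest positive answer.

1733

The moduli are pairwise coprime; N = 19·13·27 = 6669.
N/19 = 351; 351 ≡ 9 (mod 19); 9·17 ≡ 1, so inverse 17.
N/13 = 513; 513 ≡ 6 (mod 13); 6·11 ≡ 1, so inverse 11.
N/27 = 247; 247 ≡ 4 (mod 27); 4·7 ≡ 1, so inverse 7.
t ≡ 4·351·17 + 4·513·11 + 5·247·7 = 55085.
55085 mod 6669 = 1733.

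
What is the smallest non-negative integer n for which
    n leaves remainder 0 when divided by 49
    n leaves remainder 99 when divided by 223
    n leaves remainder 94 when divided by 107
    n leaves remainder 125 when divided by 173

The moduli are pairwise coprime; M = 49·223·107·173 = 202269697.
M/49 = 4127953; 4127953 ≡ 46 (mod 49); 46·16 ≡ 1, so inverse 16.
M/223 = 907039; 907039 ≡ 98 (mod 223); 98·66 ≡ 1, so inverse 66.
M/107 = 1890371; 1890371 ≡ 2 (mod 107); 2·54 ≡ 1, so inverse 54.
M/173 = 1169189; 1169189 ≡ 55 (mod 173); 55·151 ≡ 1, so inverse 151.
n ≡ 0·4127953·16 + 99·907039·66 + 94·1890371·54 + 125·1169189·151 = 37590558397.
37590558397 mod 202269697 = 170664452.

170664452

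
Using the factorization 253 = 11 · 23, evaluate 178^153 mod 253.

Mod 11: 178 ≡ 2; by Fermat, exponent reduces to 153 mod 10 = 3; 2^3 ≡ 8 (mod 11).
Mod 23: 178 ≡ 17; by Fermat, exponent reduces to 153 mod 22 = 21; 17^21 ≡ 19 (mod 23).
Combine by CRT: x ≡ 8 (mod 11), x ≡ 19 (mod 23) ⇒ x ≡ 19 (mod 253).

19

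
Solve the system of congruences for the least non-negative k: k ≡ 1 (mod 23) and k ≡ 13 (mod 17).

47

Combine the congruences pairwise.
From k ≡ 1 (mod 23) write k = 1 + 23t. Substituting into k ≡ 13 (mod 17) gives 23t ≡ 12 (mod 17), and since 6⁻¹ ≡ 3 (mod 17), t ≡ 2. Hence k ≡ 1 + 23·2 = 47 (mod 391).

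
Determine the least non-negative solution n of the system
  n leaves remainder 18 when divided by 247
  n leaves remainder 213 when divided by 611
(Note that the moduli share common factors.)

6934

Combine the congruences pairwise.
gcd(247, 611) = 13 and 13 | (213 − 18), so the pair is consistent; merging gives n ≡ 6934 (mod 11609), where 11609 = lcm(247, 611).
The solution is unique modulo lcm(247, 611) = 11609.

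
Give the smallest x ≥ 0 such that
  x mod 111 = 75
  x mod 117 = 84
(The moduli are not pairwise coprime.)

2073

gcd(111, 117) = 3 and 3 | (84 − 75), so the pair is consistent; merging gives x ≡ 2073 (mod 4329), where 4329 = lcm(111, 117).
The solution is unique modulo lcm(111, 117) = 4329.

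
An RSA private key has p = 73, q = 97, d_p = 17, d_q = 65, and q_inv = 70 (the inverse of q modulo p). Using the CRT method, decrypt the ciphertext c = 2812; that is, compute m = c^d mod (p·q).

6983

m₁ = c^(d_p) mod p: c ≡ 38 (mod 73), and 38^17 mod 73 = 48.
m₂ = c^(d_q) mod q: c ≡ 96 (mod 97), and 96^65 mod 97 = 96.
h = q_inv·(m₁ − m₂) mod p = 70·(48 − 96) mod 73 = 71.
m = m₂ + h·q = 96 + 71·97 = 6983.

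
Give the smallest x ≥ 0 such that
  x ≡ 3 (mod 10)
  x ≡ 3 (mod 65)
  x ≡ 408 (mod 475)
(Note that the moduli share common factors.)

Combine the congruences pairwise.
gcd(10, 65) = 5 and 5 | (3 − 3), so the pair is consistent; merging gives x ≡ 3 (mod 130), where 130 = lcm(10, 65).
gcd(130, 475) = 5 and 5 | (408 − 3), so the pair is consistent; merging gives x ≡ 4683 (mod 12350), where 12350 = lcm(130, 475).
The solution is unique modulo lcm(10, 65, 475) = 12350.

4683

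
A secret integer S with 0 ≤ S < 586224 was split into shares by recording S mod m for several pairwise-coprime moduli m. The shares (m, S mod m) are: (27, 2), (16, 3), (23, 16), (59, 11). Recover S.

From S ≡ 2 (mod 27) write S = 2 + 27t. Substituting into S ≡ 3 (mod 16) gives 27t ≡ 1 (mod 16), and since 11⁻¹ ≡ 3 (mod 16), t ≡ 3. Hence S ≡ 2 + 27·3 = 83 (mod 432).
From S ≡ 83 (mod 432) write S = 83 + 432t. Substituting into S ≡ 16 (mod 23) gives 432t ≡ 2 (mod 23), and since 18⁻¹ ≡ 9 (mod 23), t ≡ 18. Hence S ≡ 83 + 432·18 = 7859 (mod 9936).
From S ≡ 7859 (mod 9936) write S = 7859 + 9936t. Substituting into S ≡ 11 (mod 59) gives 9936t ≡ 58 (mod 59), and since 24⁻¹ ≡ 32 (mod 59), t ≡ 27. Hence S ≡ 7859 + 9936·27 = 276131 (mod 586224).

276131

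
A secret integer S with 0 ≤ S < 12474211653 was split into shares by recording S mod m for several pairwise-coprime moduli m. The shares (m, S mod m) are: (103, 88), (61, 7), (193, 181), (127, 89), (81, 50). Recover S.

740676281

The moduli are pairwise coprime; N = 103·61·193·127·81 = 12474211653.
N/103 = 121108851; 121108851 ≡ 9 (mod 103); 9·23 ≡ 1, so inverse 23.
N/61 = 204495273; 204495273 ≡ 32 (mod 61); 32·21 ≡ 1, so inverse 21.
N/193 = 64633221; 64633221 ≡ 30 (mod 193); 30·148 ≡ 1, so inverse 148.
N/127 = 98222139; 98222139 ≡ 85 (mod 127); 85·3 ≡ 1, so inverse 3.
N/81 = 154002613; 154002613 ≡ 67 (mod 81); 67·52 ≡ 1, so inverse 52.
S ≡ 88·121108851·23 + 7·204495273·21 + 181·64633221·148 + 89·98222139·3 + 50·154002613·52 = 2433211948616.
2433211948616 mod 12474211653 = 740676281.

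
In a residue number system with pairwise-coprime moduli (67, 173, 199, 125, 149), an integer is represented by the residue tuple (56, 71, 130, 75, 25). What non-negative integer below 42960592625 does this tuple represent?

20826206825

The moduli are pairwise coprime; N = 67·173·199·125·149 = 42960592625.
N/67 = 641202875; 641202875 ≡ 11 (mod 67); 11·61 ≡ 1, so inverse 61.
N/173 = 248327125; 248327125 ≡ 157 (mod 173); 157·54 ≡ 1, so inverse 54.
N/199 = 215882375; 215882375 ≡ 11 (mod 199); 11·181 ≡ 1, so inverse 181.
N/125 = 343684741; 343684741 ≡ 116 (mod 125); 116·111 ≡ 1, so inverse 111.
N/149 = 288326125; 288326125 ≡ 99 (mod 149); 99·146 ≡ 1, so inverse 146.
x ≡ 56·641202875·61 + 71·248327125·54 + 130·215882375·181 + 75·343684741·111 + 25·288326125·146 = 12135713327075.
12135713327075 mod 42960592625 = 20826206825.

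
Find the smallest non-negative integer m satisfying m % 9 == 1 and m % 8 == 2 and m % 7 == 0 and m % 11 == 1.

2674

The moduli are pairwise coprime; N = 9·8·7·11 = 5544.
N/9 = 616; 616 ≡ 4 (mod 9); 4·7 ≡ 1, so inverse 7.
N/8 = 693; 693 ≡ 5 (mod 8); 5·5 ≡ 1, so inverse 5.
N/7 = 792; 792 ≡ 1 (mod 7), inverse 1.
N/11 = 504; 504 ≡ 9 (mod 11); 9·5 ≡ 1, so inverse 5.
m ≡ 1·616·7 + 2·693·5 + 0·792·1 + 1·504·5 = 13762.
13762 mod 5544 = 2674.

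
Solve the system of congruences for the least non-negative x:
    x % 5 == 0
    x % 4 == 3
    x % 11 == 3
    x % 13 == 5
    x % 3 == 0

The moduli are pairwise coprime; N = 5·4·11·13·3 = 8580.
N/5 = 1716; 1716 ≡ 1 (mod 5), inverse 1.
N/4 = 2145; 2145 ≡ 1 (mod 4), inverse 1.
N/11 = 780; 780 ≡ 10 (mod 11); 10·10 ≡ 1, so inverse 10.
N/13 = 660; 660 ≡ 10 (mod 13); 10·4 ≡ 1, so inverse 4.
N/3 = 2860; 2860 ≡ 1 (mod 3), inverse 1.
x ≡ 0·1716·1 + 3·2145·1 + 3·780·10 + 5·660·4 + 0·2860·1 = 43035.
43035 mod 8580 = 135.

135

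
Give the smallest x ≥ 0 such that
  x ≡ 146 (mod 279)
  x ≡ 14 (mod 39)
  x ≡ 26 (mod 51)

gcd(279, 39) = 3 and 3 | (14 − 146), so the pair is consistent; merging gives x ≡ 1262 (mod 3627), where 3627 = lcm(279, 39).
gcd(3627, 51) = 3 and 3 | (26 − 1262), so the pair is consistent; merging gives x ≡ 55667 (mod 61659), where 61659 = lcm(3627, 51).
The solution is unique modulo lcm(279, 39, 51) = 61659.

55667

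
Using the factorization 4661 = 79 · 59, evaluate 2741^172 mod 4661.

Mod 79: 2741 ≡ 55; by Fermat, exponent reduces to 172 mod 78 = 16; 55^16 ≡ 55 (mod 79).
Mod 59: 2741 ≡ 27; by Fermat, exponent reduces to 172 mod 58 = 56; 27^56 ≡ 45 (mod 59).
Combine by CRT: x ≡ 55 (mod 79), x ≡ 45 (mod 59) ⇒ x ≡ 2346 (mod 4661).

2346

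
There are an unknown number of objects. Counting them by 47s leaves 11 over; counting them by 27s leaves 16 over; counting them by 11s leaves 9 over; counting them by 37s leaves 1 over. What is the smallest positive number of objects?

The moduli are pairwise coprime; M = 47·27·11·37 = 516483.
M/47 = 10989; 10989 ≡ 38 (mod 47); 38·26 ≡ 1, so inverse 26.
M/27 = 19129; 19129 ≡ 13 (mod 27); 13·25 ≡ 1, so inverse 25.
M/11 = 46953; 46953 ≡ 5 (mod 11); 5·9 ≡ 1, so inverse 9.
M/37 = 13959; 13959 ≡ 10 (mod 37); 10·26 ≡ 1, so inverse 26.
N ≡ 11·10989·26 + 16·19129·25 + 9·46953·9 + 1·13959·26 = 14960581.
14960581 mod 516483 = 499057.

499057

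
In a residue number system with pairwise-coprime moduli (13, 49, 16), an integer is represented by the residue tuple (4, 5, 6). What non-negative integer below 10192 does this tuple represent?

5542

Combine the congruences pairwise.
From x ≡ 4 (mod 13) write x = 4 + 13t. Substituting into x ≡ 5 (mod 49) gives 13t ≡ 1 (mod 49), and since 13⁻¹ ≡ 34 (mod 49), t ≡ 34. Hence x ≡ 4 + 13·34 = 446 (mod 637).
From x ≡ 446 (mod 637) write x = 446 + 637t. Substituting into x ≡ 6 (mod 16) gives 637t ≡ 8 (mod 16), and since 13⁻¹ ≡ 5 (mod 16), t ≡ 8. Hence x ≡ 446 + 637·8 = 5542 (mod 10192).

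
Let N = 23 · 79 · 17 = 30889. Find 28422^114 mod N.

13808

Mod 23: 28422 ≡ 17; by Fermat, exponent reduces to 114 mod 22 = 4; 17^4 ≡ 8 (mod 23).
Mod 79: 28422 ≡ 61; by Fermat, exponent reduces to 114 mod 78 = 36; 61^36 ≡ 62 (mod 79).
Mod 17: 28422 ≡ 15; by Fermat, exponent reduces to 114 mod 16 = 2; 15^2 ≡ 4 (mod 17).
Combine by CRT: x ≡ 8 (mod 23), x ≡ 62 (mod 79), x ≡ 4 (mod 17) ⇒ x ≡ 13808 (mod 30889).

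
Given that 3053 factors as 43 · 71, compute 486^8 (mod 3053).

296

Mod 43: 486 ≡ 13; 13^8 ≡ 38 (mod 43).
Mod 71: 486 ≡ 60; 60^8 ≡ 12 (mod 71).
Combine by CRT: x ≡ 38 (mod 43), x ≡ 12 (mod 71) ⇒ x ≡ 296 (mod 3053).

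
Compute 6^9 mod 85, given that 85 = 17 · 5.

11

Mod 17: 6 ≡ 6; 6^9 ≡ 11 (mod 17).
Mod 5: 6 ≡ 1; by Fermat, exponent reduces to 9 mod 4 = 1; 1^1 ≡ 1 (mod 5).
Combine by CRT: x ≡ 11 (mod 17), x ≡ 1 (mod 5) ⇒ x ≡ 11 (mod 85).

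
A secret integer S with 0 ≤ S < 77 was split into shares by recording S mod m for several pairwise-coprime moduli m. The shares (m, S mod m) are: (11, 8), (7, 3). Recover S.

52

From S ≡ 8 (mod 11) write S = 8 + 11t. Substituting into S ≡ 3 (mod 7) gives 11t ≡ 2 (mod 7), and since 4⁻¹ ≡ 2 (mod 7), t ≡ 4. Hence S ≡ 8 + 11·4 = 52 (mod 77).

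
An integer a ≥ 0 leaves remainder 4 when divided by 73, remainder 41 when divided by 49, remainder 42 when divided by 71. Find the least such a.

Combine the congruences pairwise.
From a ≡ 4 (mod 73) write a = 4 + 73t. Substituting into a ≡ 41 (mod 49) gives 73t ≡ 37 (mod 49), and since 24⁻¹ ≡ 47 (mod 49), t ≡ 24. Hence a ≡ 4 + 73·24 = 1756 (mod 3577).
From a ≡ 1756 (mod 3577) write a = 1756 + 3577t. Substituting into a ≡ 42 (mod 71) gives 3577t ≡ 61 (mod 71), and since 27⁻¹ ≡ 50 (mod 71), t ≡ 68. Hence a ≡ 1756 + 3577·68 = 244992 (mod 253967).

244992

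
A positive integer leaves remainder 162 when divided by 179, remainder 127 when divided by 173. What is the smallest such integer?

From m ≡ 162 (mod 179) write m = 162 + 179t. Substituting into m ≡ 127 (mod 173) gives 179t ≡ 138 (mod 173), and since 6⁻¹ ≡ 29 (mod 173), t ≡ 23. Hence m ≡ 162 + 179·23 = 4279 (mod 30967).

4279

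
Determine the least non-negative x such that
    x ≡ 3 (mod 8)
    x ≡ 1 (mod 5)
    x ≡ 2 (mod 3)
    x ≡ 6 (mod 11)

611

From x ≡ 3 (mod 8) write x = 3 + 8t. Substituting into x ≡ 1 (mod 5) gives 8t ≡ 3 (mod 5), and since 3⁻¹ ≡ 2 (mod 5), t ≡ 1. Hence x ≡ 3 + 8·1 = 11 (mod 40).
From x ≡ 11 (mod 40) write x = 11 + 40t. Substituting into x ≡ 2 (mod 3) gives 40t ≡ 0 (mod 3), and since 1⁻¹ ≡ 1 (mod 3), t ≡ 0. Hence x ≡ 11 + 40·0 = 11 (mod 120).
From x ≡ 11 (mod 120) write x = 11 + 120t. Substituting into x ≡ 6 (mod 11) gives 120t ≡ 6 (mod 11), and since 10⁻¹ ≡ 10 (mod 11), t ≡ 5. Hence x ≡ 11 + 120·5 = 611 (mod 1320).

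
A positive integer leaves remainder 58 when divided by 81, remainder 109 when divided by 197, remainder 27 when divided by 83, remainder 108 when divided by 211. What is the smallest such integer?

234684436

The moduli are pairwise coprime; M = 81·197·83·211 = 279454941.
M/81 = 3450061; 3450061 ≡ 28 (mod 81); 28·55 ≡ 1, so inverse 55.
M/197 = 1418553; 1418553 ≡ 153 (mod 197); 153·94 ≡ 1, so inverse 94.
M/83 = 3366927; 3366927 ≡ 32 (mod 83); 32·13 ≡ 1, so inverse 13.
M/211 = 1324431; 1324431 ≡ 195 (mod 211); 195·145 ≡ 1, so inverse 145.
N ≡ 58·3450061·55 + 109·1418553·94 + 27·3366927·13 + 108·1324431·145 = 47462569465.
47462569465 mod 279454941 = 234684436.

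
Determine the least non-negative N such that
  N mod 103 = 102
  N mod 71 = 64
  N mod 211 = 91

From N ≡ 102 (mod 103) write N = 102 + 103t. Substituting into N ≡ 64 (mod 71) gives 103t ≡ 33 (mod 71), and since 32⁻¹ ≡ 20 (mod 71), t ≡ 21. Hence N ≡ 102 + 103·21 = 2265 (mod 7313).
From N ≡ 2265 (mod 7313) write N = 2265 + 7313t. Substituting into N ≡ 91 (mod 211) gives 7313t ≡ 147 (mod 211), and since 139⁻¹ ≡ 126 (mod 211), t ≡ 165. Hence N ≡ 2265 + 7313·165 = 1208910 (mod 1543043).

1208910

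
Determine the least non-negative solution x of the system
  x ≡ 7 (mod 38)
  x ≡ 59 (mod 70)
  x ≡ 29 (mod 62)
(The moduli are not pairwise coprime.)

gcd(38, 70) = 2 and 2 | (59 − 7), so the pair is consistent; merging gives x ≡ 1109 (mod 1330), where 1330 = lcm(38, 70).
gcd(1330, 62) = 2 and 2 | (29 − 1109), so the pair is consistent; merging gives x ≡ 26379 (mod 41230), where 41230 = lcm(1330, 62).
The solution is unique modulo lcm(38, 70, 62) = 41230.

26379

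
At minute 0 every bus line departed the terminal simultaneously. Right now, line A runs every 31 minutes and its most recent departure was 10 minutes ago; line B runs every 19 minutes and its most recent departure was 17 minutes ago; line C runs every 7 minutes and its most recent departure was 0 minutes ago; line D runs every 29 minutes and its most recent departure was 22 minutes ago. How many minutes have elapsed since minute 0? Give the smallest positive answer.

Combine the congruences pairwise.
From t ≡ 10 (mod 31) write t = 10 + 31s. Substituting into t ≡ 17 (mod 19) gives 31s ≡ 7 (mod 19), and since 12⁻¹ ≡ 8 (mod 19), s ≡ 18. Hence t ≡ 10 + 31·18 = 568 (mod 589).
From t ≡ 568 (mod 589) write t = 568 + 589s. Substituting into t ≡ 0 (mod 7) gives 589s ≡ 6 (mod 7), and since 1⁻¹ ≡ 1 (mod 7), s ≡ 6. Hence t ≡ 568 + 589·6 = 4102 (mod 4123).
From t ≡ 4102 (mod 4123) write t = 4102 + 4123s. Substituting into t ≡ 22 (mod 29) gives 4123s ≡ 9 (mod 29), and since 5⁻¹ ≡ 6 (mod 29), s ≡ 25. Hence t ≡ 4102 + 4123·25 = 107177 (mod 119567).

107177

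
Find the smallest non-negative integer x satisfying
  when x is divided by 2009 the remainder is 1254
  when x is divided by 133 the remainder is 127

11299

gcd(2009, 133) = 7 and 7 | (127 − 1254), so the pair is consistent; merging gives x ≡ 11299 (mod 38171), where 38171 = lcm(2009, 133).
The solution is unique modulo lcm(2009, 133) = 38171.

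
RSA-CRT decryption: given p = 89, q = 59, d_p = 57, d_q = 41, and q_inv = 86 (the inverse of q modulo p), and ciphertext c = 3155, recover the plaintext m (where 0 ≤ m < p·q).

2026

m₁ = c^(d_p) mod p: c ≡ 40 (mod 89), and 40^57 mod 89 = 68.
m₂ = c^(d_q) mod q: c ≡ 28 (mod 59), and 28^41 mod 59 = 20.
h = q_inv·(m₁ − m₂) mod p = 86·(68 − 20) mod 89 = 34.
m = m₂ + h·q = 20 + 34·59 = 2026.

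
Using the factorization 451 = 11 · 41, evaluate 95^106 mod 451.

Mod 11: 95 ≡ 7; by Fermat, exponent reduces to 106 mod 10 = 6; 7^6 ≡ 4 (mod 11).
Mod 41: 95 ≡ 13; by Fermat, exponent reduces to 106 mod 40 = 26; 13^26 ≡ 39 (mod 41).
Combine by CRT: x ≡ 4 (mod 11), x ≡ 39 (mod 41) ⇒ x ≡ 367 (mod 451).

367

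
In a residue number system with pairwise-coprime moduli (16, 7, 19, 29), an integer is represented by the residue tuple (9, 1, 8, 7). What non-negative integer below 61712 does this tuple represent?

48553

From x ≡ 9 (mod 16) write x = 9 + 16t. Substituting into x ≡ 1 (mod 7) gives 16t ≡ 6 (mod 7), and since 2⁻¹ ≡ 4 (mod 7), t ≡ 3. Hence x ≡ 9 + 16·3 = 57 (mod 112).
From x ≡ 57 (mod 112) write x = 57 + 112t. Substituting into x ≡ 8 (mod 19) gives 112t ≡ 8 (mod 19), and since 17⁻¹ ≡ 9 (mod 19), t ≡ 15. Hence x ≡ 57 + 112·15 = 1737 (mod 2128).
From x ≡ 1737 (mod 2128) write x = 1737 + 2128t. Substituting into x ≡ 7 (mod 29) gives 2128t ≡ 10 (mod 29), and since 11⁻¹ ≡ 8 (mod 29), t ≡ 22. Hence x ≡ 1737 + 2128·22 = 48553 (mod 61712).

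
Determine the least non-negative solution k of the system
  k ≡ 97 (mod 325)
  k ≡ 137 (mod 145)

8547

gcd(325, 145) = 5 and 5 | (137 − 97), so the pair is consistent; merging gives k ≡ 8547 (mod 9425), where 9425 = lcm(325, 145).
The solution is unique modulo lcm(325, 145) = 9425.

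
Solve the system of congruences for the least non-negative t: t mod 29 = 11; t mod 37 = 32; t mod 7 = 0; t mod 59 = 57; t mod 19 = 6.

522620

The moduli are pairwise coprime; N = 29·37·7·59·19 = 8419831.
N/29 = 290339; 290339 ≡ 20 (mod 29); 20·16 ≡ 1, so inverse 16.
N/37 = 227563; 227563 ≡ 13 (mod 37); 13·20 ≡ 1, so inverse 20.
N/7 = 1202833; 1202833 ≡ 2 (mod 7); 2·4 ≡ 1, so inverse 4.
N/59 = 142709; 142709 ≡ 47 (mod 59); 47·54 ≡ 1, so inverse 54.
N/19 = 443149; 443149 ≡ 12 (mod 19); 12·8 ≡ 1, so inverse 8.
t ≡ 11·290339·16 + 32·227563·20 + 0·1202833·4 + 57·142709·54 + 6·443149·8 = 657269438.
657269438 mod 8419831 = 522620.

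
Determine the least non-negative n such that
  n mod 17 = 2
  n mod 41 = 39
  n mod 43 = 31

From n ≡ 2 (mod 17) write n = 2 + 17t. Substituting into n ≡ 39 (mod 41) gives 17t ≡ 37 (mod 41), and since 17⁻¹ ≡ 29 (mod 41), t ≡ 7. Hence n ≡ 2 + 17·7 = 121 (mod 697).
From n ≡ 121 (mod 697) write n = 121 + 697t. Substituting into n ≡ 31 (mod 43) gives 697t ≡ 39 (mod 43), and since 9⁻¹ ≡ 24 (mod 43), t ≡ 33. Hence n ≡ 121 + 697·33 = 23122 (mod 29971).

23122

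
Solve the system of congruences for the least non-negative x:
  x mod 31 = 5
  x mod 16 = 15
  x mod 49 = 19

2175

The moduli are pairwise coprime; N = 31·16·49 = 24304.
N/31 = 784; 784 ≡ 9 (mod 31); 9·7 ≡ 1, so inverse 7.
N/16 = 1519; 1519 ≡ 15 (mod 16); 15·15 ≡ 1, so inverse 15.
N/49 = 496; 496 ≡ 6 (mod 49); 6·41 ≡ 1, so inverse 41.
x ≡ 5·784·7 + 15·1519·15 + 19·496·41 = 755599.
755599 mod 24304 = 2175.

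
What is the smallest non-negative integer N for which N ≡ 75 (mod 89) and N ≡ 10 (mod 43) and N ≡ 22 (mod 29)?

35141

The moduli are pairwise coprime; M = 89·43·29 = 110983.
M/89 = 1247; 1247 ≡ 1 (mod 89), inverse 1.
M/43 = 2581; 2581 ≡ 1 (mod 43), inverse 1.
M/29 = 3827; 3827 ≡ 28 (mod 29); 28·28 ≡ 1, so inverse 28.
N ≡ 75·1247·1 + 10·2581·1 + 22·3827·28 = 2476767.
2476767 mod 110983 = 35141.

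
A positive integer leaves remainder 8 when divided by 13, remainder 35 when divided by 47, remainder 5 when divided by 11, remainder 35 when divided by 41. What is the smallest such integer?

The moduli are pairwise coprime; M = 13·47·11·41 = 275561.
M/13 = 21197; 21197 ≡ 7 (mod 13); 7·2 ≡ 1, so inverse 2.
M/47 = 5863; 5863 ≡ 35 (mod 47); 35·43 ≡ 1, so inverse 43.
M/11 = 25051; 25051 ≡ 4 (mod 11); 4·3 ≡ 1, so inverse 3.
M/41 = 6721; 6721 ≡ 38 (mod 41); 38·27 ≡ 1, so inverse 27.
N ≡ 8·21197·2 + 35·5863·43 + 5·25051·3 + 35·6721·27 = 15890077.
15890077 mod 275561 = 183100.

183100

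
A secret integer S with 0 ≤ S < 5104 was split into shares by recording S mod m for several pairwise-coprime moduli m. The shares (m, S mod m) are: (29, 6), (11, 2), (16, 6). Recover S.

Combine the congruences pairwise.
From S ≡ 6 (mod 29) write S = 6 + 29t. Substituting into S ≡ 2 (mod 11) gives 29t ≡ 7 (mod 11), and since 7⁻¹ ≡ 8 (mod 11), t ≡ 1. Hence S ≡ 6 + 29·1 = 35 (mod 319).
From S ≡ 35 (mod 319) write S = 35 + 319t. Substituting into S ≡ 6 (mod 16) gives 319t ≡ 3 (mod 16), and since 15⁻¹ ≡ 15 (mod 16), t ≡ 13. Hence S ≡ 35 + 319·13 = 4182 (mod 5104).

4182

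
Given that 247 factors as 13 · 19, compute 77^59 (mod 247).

77

Mod 13: 77 ≡ 12; by Fermat, exponent reduces to 59 mod 12 = 11; 12^11 ≡ 12 (mod 13).
Mod 19: 77 ≡ 1; by Fermat, exponent reduces to 59 mod 18 = 5; 1^5 ≡ 1 (mod 19).
Combine by CRT: x ≡ 12 (mod 13), x ≡ 1 (mod 19) ⇒ x ≡ 77 (mod 247).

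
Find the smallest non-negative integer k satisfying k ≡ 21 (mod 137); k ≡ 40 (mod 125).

From k ≡ 21 (mod 137) write k = 21 + 137t. Substituting into k ≡ 40 (mod 125) gives 137t ≡ 19 (mod 125), and since 12⁻¹ ≡ 73 (mod 125), t ≡ 12. Hence k ≡ 21 + 137·12 = 1665 (mod 17125).

1665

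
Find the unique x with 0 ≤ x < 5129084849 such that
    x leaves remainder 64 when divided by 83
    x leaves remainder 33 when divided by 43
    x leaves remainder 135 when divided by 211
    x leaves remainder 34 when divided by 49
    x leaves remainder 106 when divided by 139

3939715331

The moduli are pairwise coprime; N = 83·43·211·49·139 = 5129084849.
N/83 = 61796203; 61796203 ≡ 47 (mod 83); 47·53 ≡ 1, so inverse 53.
N/43 = 119281043; 119281043 ≡ 32 (mod 43); 32·39 ≡ 1, so inverse 39.
N/211 = 24308459; 24308459 ≡ 204 (mod 211); 204·30 ≡ 1, so inverse 30.
N/49 = 104675201; 104675201 ≡ 29 (mod 49); 29·22 ≡ 1, so inverse 22.
N/139 = 36899891; 36899891 ≡ 117 (mod 139); 117·120 ≡ 1, so inverse 120.
x ≡ 64·61796203·53 + 33·119281043·39 + 135·24308459·30 + 34·104675201·22 + 106·36899891·120 = 1009240345735.
1009240345735 mod 5129084849 = 3939715331.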